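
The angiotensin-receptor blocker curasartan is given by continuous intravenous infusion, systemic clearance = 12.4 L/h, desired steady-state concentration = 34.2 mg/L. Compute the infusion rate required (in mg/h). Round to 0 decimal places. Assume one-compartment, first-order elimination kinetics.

At steady state, infusion rate R₀ = Css × CL = 34.2 × 12.40 = 424.1 mg/h

424 mg/h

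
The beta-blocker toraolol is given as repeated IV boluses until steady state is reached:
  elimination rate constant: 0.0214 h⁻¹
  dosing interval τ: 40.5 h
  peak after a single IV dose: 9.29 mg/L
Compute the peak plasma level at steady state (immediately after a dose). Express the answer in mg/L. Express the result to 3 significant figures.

e^(−kτ) = e^(−0.02140 × 40.5) = 0.4203
Accumulation ratio R = 1 / (1 − e^(−kτ)) = 1 / (1 − 0.4203) = 1.725
Steady-state peak = C₀ × R = 9.29 × 1.725 = 16.03 mg/L

16.0 mg/L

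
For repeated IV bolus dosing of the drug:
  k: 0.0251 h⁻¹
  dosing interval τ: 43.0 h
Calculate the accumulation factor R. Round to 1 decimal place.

1.5

e^(−kτ) = e^(−0.02510 × 43.0) = 0.3398
Accumulation ratio R = 1 / (1 − e^(−kτ)) = 1 / (1 − 0.3398) = 1.515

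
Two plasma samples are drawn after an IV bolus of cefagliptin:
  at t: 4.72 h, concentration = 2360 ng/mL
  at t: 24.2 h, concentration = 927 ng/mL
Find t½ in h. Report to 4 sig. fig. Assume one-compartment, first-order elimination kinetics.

14.45 h

k = ln(C₁/C₂) / (t₂ − t₁) = ln(2360/927) / (24.2 − 4.72)
  = 0.9345 / 19.48 = 0.04797 h⁻¹
t½ = ln2 / k = 0.693147 / 0.04797 = 14.45 h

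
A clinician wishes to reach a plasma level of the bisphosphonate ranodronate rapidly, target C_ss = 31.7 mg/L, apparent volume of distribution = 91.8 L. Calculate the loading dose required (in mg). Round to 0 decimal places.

LD = Css × Vd = 31.7 × 91.8 = 2910 mg

2910 mg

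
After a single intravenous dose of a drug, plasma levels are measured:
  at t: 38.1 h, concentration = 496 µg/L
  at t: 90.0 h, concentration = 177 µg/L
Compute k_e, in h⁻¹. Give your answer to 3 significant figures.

k = ln(C₁/C₂) / (t₂ − t₁) = ln(496/177) / (90.0 − 38.1)
  = 1.030 / 51.90 = 0.01985 h⁻¹

0.0199 h⁻¹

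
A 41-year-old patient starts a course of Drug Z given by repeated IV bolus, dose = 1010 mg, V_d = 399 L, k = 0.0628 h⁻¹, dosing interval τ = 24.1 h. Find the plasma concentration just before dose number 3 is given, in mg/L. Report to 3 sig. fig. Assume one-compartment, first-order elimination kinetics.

C₀ per dose = Dose / Vd = 1010 / 399 = 2.531 mg/L
Fraction remaining after one interval: r = e^(−kτ) = e^(−0.06280 × 24.1) = 0.2201
Before dose 3, 2 doses have been given (aged 1τ, 2τ).
C_trough = C₀ × (r + r²) = 2.531 × (0.2201 + 0.04844) = 0.6797 mg/L

0.680 mg/L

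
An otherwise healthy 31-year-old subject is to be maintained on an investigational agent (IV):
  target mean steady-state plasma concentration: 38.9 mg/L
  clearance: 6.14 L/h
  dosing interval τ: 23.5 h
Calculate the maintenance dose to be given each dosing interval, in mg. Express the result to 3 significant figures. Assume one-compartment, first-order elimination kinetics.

At steady state, Dose/τ = Css × CL.
Dose = Css × CL × τ = 38.9 × 6.140 × 23.5 = 5613 mg

5610 mg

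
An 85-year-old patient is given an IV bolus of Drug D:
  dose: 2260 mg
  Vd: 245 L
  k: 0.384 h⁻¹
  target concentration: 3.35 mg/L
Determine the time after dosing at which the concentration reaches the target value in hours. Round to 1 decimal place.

C₀ = Dose / Vd = 2260 / 245 = 9.224 mg/L
t = ln(C₀ / C) / k = ln(9.224 / 3.35) / 0.3840
  = ln(2.753) / 0.3840 = 1.013 / 0.3840 = 2.638 h

2.6 h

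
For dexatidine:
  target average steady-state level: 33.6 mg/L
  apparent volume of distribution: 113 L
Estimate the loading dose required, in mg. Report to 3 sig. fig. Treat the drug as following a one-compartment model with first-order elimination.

LD = Css × Vd = 33.6 × 113 = 3797 mg

3800 mg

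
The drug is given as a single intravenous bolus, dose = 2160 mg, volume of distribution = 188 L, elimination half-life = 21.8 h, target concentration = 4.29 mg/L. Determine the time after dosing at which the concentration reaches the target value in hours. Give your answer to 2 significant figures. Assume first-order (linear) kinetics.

31 h

C₀ = Dose / Vd = 2160 / 188 = 11.49 mg/L
k = ln2 / t½ = 0.693147 / 21.8 = 0.03180 h⁻¹
t = ln(C₀ / C) / k = ln(11.49 / 4.29) / 0.03180
  = ln(2.678) / 0.03180 = 0.9851 / 0.03180 = 30.98 h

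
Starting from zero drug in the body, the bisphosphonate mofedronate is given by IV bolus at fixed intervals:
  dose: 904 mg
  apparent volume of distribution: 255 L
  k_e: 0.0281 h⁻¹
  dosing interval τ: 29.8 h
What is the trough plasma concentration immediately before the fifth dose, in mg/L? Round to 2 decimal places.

2.61 mg/L

C₀ per dose = Dose / Vd = 904 / 255 = 3.545 mg/L
Fraction remaining after one interval: r = e^(−kτ) = e^(−0.02810 × 29.8) = 0.4328
Before dose 5, 4 doses have been given (aged 1τ, 2τ, 3τ, 4τ).
C_trough = C₀ × (r + r² + … + r^4) = C₀ × r(1−r^4)/(1−r)
        = 3.545 × 0.4328 × (1 − 0.03509) / (1 − 0.4328) = 2.610 mg/L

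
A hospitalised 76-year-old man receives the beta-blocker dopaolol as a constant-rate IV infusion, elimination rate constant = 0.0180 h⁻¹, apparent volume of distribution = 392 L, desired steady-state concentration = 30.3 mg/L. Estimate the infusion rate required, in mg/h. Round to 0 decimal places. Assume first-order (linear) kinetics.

CL = k × Vd = 0.01800 × 392 = 7.056 L/h
At steady state, infusion rate R₀ = Css × CL = 30.3 × 7.056 = 213.8 mg/h

214 mg/h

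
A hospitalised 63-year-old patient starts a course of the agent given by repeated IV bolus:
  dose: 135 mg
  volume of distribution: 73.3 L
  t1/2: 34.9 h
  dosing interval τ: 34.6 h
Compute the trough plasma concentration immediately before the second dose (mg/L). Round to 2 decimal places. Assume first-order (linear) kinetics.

C₀ per dose = Dose / Vd = 135 / 73.3 = 1.842 mg/L
k = ln2 / t½ = 0.693147 / 34.9 = 0.01986 h⁻¹
Fraction remaining after one interval: r = e^(−kτ) = e^(−0.01986 × 34.6) = 0.5030
Before dose 2, 1 dose has been given (aged 1τ).
C_trough = C₀ × r = 1.842 × 0.5030 = 0.9265 mg/L

0.93 mg/L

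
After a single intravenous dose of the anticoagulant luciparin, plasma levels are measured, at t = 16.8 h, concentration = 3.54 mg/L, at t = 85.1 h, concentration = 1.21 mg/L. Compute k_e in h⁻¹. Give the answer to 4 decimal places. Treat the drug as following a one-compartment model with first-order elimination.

0.0157 h⁻¹

k = ln(C₁/C₂) / (t₂ − t₁) = ln(3.54/1.21) / (85.1 − 16.8)
  = 1.074 / 68.30 = 0.01572 h⁻¹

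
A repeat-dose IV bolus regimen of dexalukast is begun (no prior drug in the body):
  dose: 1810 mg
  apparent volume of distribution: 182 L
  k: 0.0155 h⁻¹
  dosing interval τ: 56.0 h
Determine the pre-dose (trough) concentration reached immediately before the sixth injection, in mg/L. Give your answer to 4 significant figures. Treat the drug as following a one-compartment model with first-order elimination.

C₀ per dose = Dose / Vd = 1810 / 182 = 9.945 mg/L
Fraction remaining after one interval: r = e^(−kτ) = e^(−0.01550 × 56.0) = 0.4198
Before dose 6, 5 doses have been given (aged 1τ, 2τ, 3τ, 4τ, 5τ).
C_trough = C₀ × (r + r² + … + r^5) = C₀ × r(1−r^5)/(1−r)
        = 9.945 × 0.4198 × (1 − 0.01304) / (1 − 0.4198) = 7.102 mg/L

7.102 mg/L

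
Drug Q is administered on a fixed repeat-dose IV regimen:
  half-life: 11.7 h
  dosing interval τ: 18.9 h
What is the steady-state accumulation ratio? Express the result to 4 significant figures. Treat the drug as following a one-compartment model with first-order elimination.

k = ln2 / t½ = 0.693147 / 11.7 = 0.05924 h⁻¹
e^(−kτ) = e^(−0.05924 × 18.9) = 0.3264
Accumulation ratio R = 1 / (1 − e^(−kτ)) = 1 / (1 − 0.3264) = 1.485

1.485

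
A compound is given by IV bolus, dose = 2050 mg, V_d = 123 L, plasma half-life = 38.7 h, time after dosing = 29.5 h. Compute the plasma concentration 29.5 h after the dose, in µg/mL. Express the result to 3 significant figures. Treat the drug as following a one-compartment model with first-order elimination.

C₀ = Dose / Vd = 2050 / 123 = 16.67 mg/L
k = ln2 / t½ = 0.693147 / 38.7 = 0.01791 h⁻¹
C = C₀ · e^(−k·t) = 16.67 × e^(−0.01791 × 29.5)
  = 16.67 × 0.5896 = 9.829 mg/L
(9.829 mg/L = 9.829 µg/mL)

9.83 µg/mL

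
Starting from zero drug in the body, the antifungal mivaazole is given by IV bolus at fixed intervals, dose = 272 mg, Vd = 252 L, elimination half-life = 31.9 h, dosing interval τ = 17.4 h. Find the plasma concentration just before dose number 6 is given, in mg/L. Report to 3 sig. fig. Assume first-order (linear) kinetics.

1.99 mg/L

C₀ per dose = Dose / Vd = 272 / 252 = 1.079 mg/L
k = ln2 / t½ = 0.693147 / 31.9 = 0.02173 h⁻¹
Fraction remaining after one interval: r = e^(−kτ) = e^(−0.02173 × 17.4) = 0.6852
Before dose 6, 5 doses have been given (aged 1τ, 2τ, 3τ, 4τ, 5τ).
C_trough = C₀ × (r + r² + … + r^5) = C₀ × r(1−r^5)/(1−r)
        = 1.079 × 0.6852 × (1 − 0.1510) / (1 − 0.6852) = 1.994 mg/L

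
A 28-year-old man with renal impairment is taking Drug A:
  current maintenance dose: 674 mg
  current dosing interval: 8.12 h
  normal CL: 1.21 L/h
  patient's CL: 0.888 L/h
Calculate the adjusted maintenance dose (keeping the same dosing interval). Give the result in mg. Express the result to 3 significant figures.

To keep the same average steady-state level, dosing rate must scale with clearance.
CL ratio = 0.888 / 1.21 = 0.7339
New dose (same interval) = 674 × 0.7339 = 494.6 mg

495 mg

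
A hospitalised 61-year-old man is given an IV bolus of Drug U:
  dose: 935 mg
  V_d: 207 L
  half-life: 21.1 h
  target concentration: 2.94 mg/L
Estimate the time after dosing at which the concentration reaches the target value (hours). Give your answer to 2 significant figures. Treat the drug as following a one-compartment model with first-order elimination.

C₀ = Dose / Vd = 935.0 / 207 = 4.517 mg/L
k = ln2 / t½ = 0.693147 / 21.1 = 0.03285 h⁻¹
t = ln(C₀ / C) / k = ln(4.517 / 2.94) / 0.03285
  = ln(1.536) / 0.03285 = 0.4292 / 0.03285 = 13.07 h

13 h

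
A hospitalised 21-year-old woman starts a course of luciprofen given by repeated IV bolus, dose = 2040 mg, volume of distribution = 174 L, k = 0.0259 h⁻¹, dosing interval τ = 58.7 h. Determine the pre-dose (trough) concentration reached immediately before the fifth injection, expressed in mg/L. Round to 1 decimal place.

3.3 mg/L

C₀ per dose = Dose / Vd = 2040 / 174 = 11.72 mg/L
Fraction remaining after one interval: r = e^(−kτ) = e^(−0.02590 × 58.7) = 0.2186
Before dose 5, 4 doses have been given (aged 1τ, 2τ, 3τ, 4τ).
C_trough = C₀ × (r + r² + … + r^4) = C₀ × r(1−r^4)/(1−r)
        = 11.72 × 0.2186 × (1 − 0.002283) / (1 − 0.2186) = 3.271 mg/L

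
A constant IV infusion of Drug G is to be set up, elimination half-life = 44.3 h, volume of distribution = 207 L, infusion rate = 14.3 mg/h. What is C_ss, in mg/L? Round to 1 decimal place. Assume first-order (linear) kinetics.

k = ln2 / t½ = 0.693147 / 44.3 = 0.01565 h⁻¹
CL = k × Vd = 0.01565 × 207 = 3.240 L/h
At steady state Css = R₀ / CL = 14.3 / 3.240 = 4.414 mg/L

4.4 mg/L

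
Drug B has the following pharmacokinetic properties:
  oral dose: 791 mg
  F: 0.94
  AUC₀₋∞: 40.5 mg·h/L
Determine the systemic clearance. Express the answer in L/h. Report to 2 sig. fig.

18 L/h

CL = F·Dose / AUC = 0.94 × 791 / 40.5 = 18.36 L/h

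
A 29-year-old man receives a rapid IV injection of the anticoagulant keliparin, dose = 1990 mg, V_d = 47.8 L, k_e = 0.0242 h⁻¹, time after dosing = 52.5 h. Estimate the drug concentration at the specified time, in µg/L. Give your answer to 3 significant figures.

11700 µg/L

C₀ = Dose / Vd = 1990 / 47.8 = 41.63 mg/L
C = C₀ · e^(−k·t) = 41.63 × e^(−0.02420 × 52.5)
  = 41.63 × 0.2807 = 11.69 mg/L
Convert: 11.69 mg/L × 1000 = 11690 µg/L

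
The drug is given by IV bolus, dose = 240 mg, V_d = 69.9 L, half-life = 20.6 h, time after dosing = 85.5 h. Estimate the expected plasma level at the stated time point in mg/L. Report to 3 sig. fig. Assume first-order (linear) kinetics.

C₀ = Dose / Vd = 240.0 / 69.9 = 3.433 mg/L
k = ln2 / t½ = 0.693147 / 20.6 = 0.03365 h⁻¹
C = C₀ · e^(−k·t) = 3.433 × e^(−0.03365 × 85.5)
  = 3.433 × 0.05630 = 0.1933 mg/L

0.193 mg/L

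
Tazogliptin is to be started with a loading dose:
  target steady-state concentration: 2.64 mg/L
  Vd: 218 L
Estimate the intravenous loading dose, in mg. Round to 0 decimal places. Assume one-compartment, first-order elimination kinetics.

LD = Css × Vd = 2.64 × 218 = 575.5 mg

576 mg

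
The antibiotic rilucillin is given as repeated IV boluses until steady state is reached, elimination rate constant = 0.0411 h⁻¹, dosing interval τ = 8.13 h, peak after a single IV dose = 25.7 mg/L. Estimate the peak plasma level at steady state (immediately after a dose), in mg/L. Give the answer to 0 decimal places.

e^(−kτ) = e^(−0.04110 × 8.13) = 0.7160
Accumulation ratio R = 1 / (1 − e^(−kτ)) = 1 / (1 − 0.7160) = 3.521
Steady-state peak = C₀ × R = 25.7 × 3.521 = 90.49 mg/L

90 mg/L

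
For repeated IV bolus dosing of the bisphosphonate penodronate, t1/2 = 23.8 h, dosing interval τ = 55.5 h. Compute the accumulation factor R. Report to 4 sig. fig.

k = ln2 / t½ = 0.693147 / 23.8 = 0.02912 h⁻¹
e^(−kτ) = e^(−0.02912 × 55.5) = 0.1987
Accumulation ratio R = 1 / (1 − e^(−kτ)) = 1 / (1 − 0.1987) = 1.248

1.248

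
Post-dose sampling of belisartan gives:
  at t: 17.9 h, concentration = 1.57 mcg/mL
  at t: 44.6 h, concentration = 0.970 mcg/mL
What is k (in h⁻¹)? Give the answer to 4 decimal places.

0.0180 h⁻¹

k = ln(C₁/C₂) / (t₂ − t₁) = ln(1.57/0.970) / (44.6 − 17.9)
  = 0.4815 / 26.70 = 0.01803 h⁻¹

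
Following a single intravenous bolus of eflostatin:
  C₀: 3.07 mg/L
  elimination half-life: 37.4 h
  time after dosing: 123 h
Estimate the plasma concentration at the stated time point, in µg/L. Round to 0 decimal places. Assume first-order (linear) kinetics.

314 µg/L

k = ln2 / t½ = 0.693147 / 37.4 = 0.01853 h⁻¹
C = C₀ · e^(−k·t) = 3.070 × e^(−0.01853 × 123)
  = 3.070 × 0.1024 = 0.3144 mg/L
Convert: 0.3144 mg/L × 1000 = 314.4 µg/L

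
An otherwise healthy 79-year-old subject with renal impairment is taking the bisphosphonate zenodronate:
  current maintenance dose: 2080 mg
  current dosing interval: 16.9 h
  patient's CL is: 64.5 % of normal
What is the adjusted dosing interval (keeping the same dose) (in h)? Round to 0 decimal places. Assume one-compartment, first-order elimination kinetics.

26 h

To keep the same average steady-state level, dosing rate must scale with clearance.
CL ratio = 64.5 / 100 = 0.6450
New interval (same dose) = 16.9 / 0.6450 = 26.20 h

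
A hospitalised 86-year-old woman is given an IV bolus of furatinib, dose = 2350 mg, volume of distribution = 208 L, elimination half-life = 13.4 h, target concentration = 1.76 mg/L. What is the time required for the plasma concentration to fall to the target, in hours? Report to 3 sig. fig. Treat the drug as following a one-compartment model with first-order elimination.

C₀ = Dose / Vd = 2350 / 208 = 11.30 mg/L
k = ln2 / t½ = 0.693147 / 13.4 = 0.05173 h⁻¹
t = ln(C₀ / C) / k = ln(11.30 / 1.76) / 0.05173
  = ln(6.420) / 0.05173 = 1.859 / 0.05173 = 35.94 h

35.9 h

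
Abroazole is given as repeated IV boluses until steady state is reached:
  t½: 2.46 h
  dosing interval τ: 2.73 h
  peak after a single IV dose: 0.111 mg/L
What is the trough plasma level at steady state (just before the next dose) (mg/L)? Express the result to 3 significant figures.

k = ln2 / t½ = 0.693147 / 2.46 = 0.2818 h⁻¹
e^(−kτ) = e^(−0.2818 × 2.73) = 0.4633
Accumulation ratio R = 1 / (1 − e^(−kτ)) = 1 / (1 − 0.4633) = 1.863
Steady-state trough = C₀ × R × e^(−kτ) = 0.111 × 1.863 × 0.4633 = 0.09581 mg/L

0.0958 mg/L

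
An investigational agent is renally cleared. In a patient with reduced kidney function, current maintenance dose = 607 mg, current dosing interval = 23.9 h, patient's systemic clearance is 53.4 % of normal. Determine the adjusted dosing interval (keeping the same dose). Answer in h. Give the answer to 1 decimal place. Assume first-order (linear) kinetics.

To keep the same average steady-state level, dosing rate must scale with clearance.
CL ratio = 53.4 / 100 = 0.5340
New interval (same dose) = 23.9 / 0.5340 = 44.76 h

44.8 h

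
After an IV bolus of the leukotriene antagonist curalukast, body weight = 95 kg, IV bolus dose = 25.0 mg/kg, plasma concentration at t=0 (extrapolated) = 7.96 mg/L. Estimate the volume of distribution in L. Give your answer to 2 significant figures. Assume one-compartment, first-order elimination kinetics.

300 L

Dose = 25.0 × 95 = 2375 mg
Vd = Dose / C₀ = 2375 / 7.96 = 298.4 L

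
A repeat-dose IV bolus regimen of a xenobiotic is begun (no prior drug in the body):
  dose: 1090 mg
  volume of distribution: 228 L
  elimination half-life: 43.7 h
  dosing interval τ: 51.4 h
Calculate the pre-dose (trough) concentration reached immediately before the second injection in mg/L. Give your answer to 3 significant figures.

2.12 mg/L

C₀ per dose = Dose / Vd = 1090 / 228 = 4.781 mg/L
k = ln2 / t½ = 0.693147 / 43.7 = 0.01586 h⁻¹
Fraction remaining after one interval: r = e^(−kτ) = e^(−0.01586 × 51.4) = 0.4425
Before dose 2, 1 dose has been given (aged 1τ).
C_trough = C₀ × r = 4.781 × 0.4425 = 2.116 mg/L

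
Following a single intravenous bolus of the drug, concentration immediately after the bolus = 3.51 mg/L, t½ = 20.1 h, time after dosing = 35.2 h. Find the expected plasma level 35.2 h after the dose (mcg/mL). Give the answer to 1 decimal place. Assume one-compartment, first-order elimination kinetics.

k = ln2 / t½ = 0.693147 / 20.1 = 0.03448 h⁻¹
C = C₀ · e^(−k·t) = 3.510 × e^(−0.03448 × 35.2)
  = 3.510 × 0.2971 = 1.043 mg/L
(1.043 mg/L = 1.043 mcg/mL)

1.0 mcg/mL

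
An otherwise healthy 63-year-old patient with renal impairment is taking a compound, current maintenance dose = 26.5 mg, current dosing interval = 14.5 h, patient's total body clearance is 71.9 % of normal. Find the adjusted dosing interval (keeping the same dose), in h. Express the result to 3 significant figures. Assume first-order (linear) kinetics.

20.2 h

To keep the same average steady-state level, dosing rate must scale with clearance.
CL ratio = 71.9 / 100 = 0.7190
New interval (same dose) = 14.5 / 0.7190 = 20.17 h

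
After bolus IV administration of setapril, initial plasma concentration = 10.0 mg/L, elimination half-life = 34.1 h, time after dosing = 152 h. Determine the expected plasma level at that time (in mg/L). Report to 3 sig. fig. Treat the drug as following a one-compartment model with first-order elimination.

0.455 mg/L

k = ln2 / t½ = 0.693147 / 34.1 = 0.02033 h⁻¹
C = C₀ · e^(−k·t) = 10.00 × e^(−0.02033 × 152)
  = 10.00 × 0.04549 = 0.4549 mg/L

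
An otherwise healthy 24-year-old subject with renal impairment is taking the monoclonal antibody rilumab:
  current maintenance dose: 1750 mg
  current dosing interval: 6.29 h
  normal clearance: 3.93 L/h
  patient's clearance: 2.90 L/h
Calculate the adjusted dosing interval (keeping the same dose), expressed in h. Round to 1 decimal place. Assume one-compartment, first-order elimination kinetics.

To keep the same average steady-state level, dosing rate must scale with clearance.
CL ratio = 2.90 / 3.93 = 0.7379
New interval (same dose) = 6.29 / 0.7379 = 8.524 h

8.5 h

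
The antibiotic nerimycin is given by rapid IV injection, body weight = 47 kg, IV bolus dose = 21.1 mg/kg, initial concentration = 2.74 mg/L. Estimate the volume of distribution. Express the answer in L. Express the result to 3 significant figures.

Dose = 21.1 × 47 = 991.7 mg
Vd = Dose / C₀ = 991.7 / 2.74 = 361.9 L

362 L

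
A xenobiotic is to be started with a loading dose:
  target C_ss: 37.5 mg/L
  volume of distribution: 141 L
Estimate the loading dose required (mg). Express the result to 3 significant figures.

5290 mg

LD = Css × Vd = 37.5 × 141 = 5288 mg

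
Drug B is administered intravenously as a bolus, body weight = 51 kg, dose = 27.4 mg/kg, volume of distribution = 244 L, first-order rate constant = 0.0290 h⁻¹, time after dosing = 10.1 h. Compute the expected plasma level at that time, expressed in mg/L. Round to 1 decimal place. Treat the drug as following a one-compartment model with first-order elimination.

4.3 mg/L

Total dose = 27.4 × 51 = 1397 mg
C₀ = Dose / Vd = 1397 / 244 = 5.725 mg/L
C = C₀ · e^(−k·t) = 5.725 × e^(−0.02900 × 10.1)
  = 5.725 × 0.7461 = 4.271 mg/L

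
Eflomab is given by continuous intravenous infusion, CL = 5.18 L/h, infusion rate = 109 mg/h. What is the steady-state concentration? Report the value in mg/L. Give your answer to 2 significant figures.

21 mg/L

At steady state Css = R₀ / CL = 109 / 5.180 = 21.04 mg/L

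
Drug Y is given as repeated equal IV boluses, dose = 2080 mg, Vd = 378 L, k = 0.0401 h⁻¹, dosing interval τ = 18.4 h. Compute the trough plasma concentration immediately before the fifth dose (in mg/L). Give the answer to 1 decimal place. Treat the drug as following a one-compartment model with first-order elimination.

C₀ per dose = Dose / Vd = 2080 / 378 = 5.503 mg/L
Fraction remaining after one interval: r = e^(−kτ) = e^(−0.04010 × 18.4) = 0.4781
Before dose 5, 4 doses have been given (aged 1τ, 2τ, 3τ, 4τ).
C_trough = C₀ × (r + r² + … + r^4) = C₀ × r(1−r^4)/(1−r)
        = 5.503 × 0.4781 × (1 − 0.05225) / (1 − 0.4781) = 4.778 mg/L

4.8 mg/L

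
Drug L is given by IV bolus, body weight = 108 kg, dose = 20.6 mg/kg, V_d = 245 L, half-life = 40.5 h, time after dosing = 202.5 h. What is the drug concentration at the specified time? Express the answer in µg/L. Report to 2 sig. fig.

Total dose = 20.6 × 108 = 2225 mg
C₀ = Dose / Vd = 2225 / 245 = 9.082 mg/L
k = ln2 / t½ = 0.693147 / 40.5 = 0.01711 h⁻¹
t / t½ = 202.5 / 40.5 = 5 half-lives
C = C₀ × (1/2)^5 = 9.082 × 0.03125 = 0.2838 mg/L
Convert: 0.2838 mg/L × 1000 = 283.8 µg/L

280 µg/L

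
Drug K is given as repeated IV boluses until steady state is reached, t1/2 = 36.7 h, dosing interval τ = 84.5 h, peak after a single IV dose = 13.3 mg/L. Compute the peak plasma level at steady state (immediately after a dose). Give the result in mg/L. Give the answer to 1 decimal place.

16.7 mg/L

k = ln2 / t½ = 0.693147 / 36.7 = 0.01889 h⁻¹
e^(−kτ) = e^(−0.01889 × 84.5) = 0.2027
Accumulation ratio R = 1 / (1 − e^(−kτ)) = 1 / (1 − 0.2027) = 1.254
Steady-state peak = C₀ × R = 13.3 × 1.254 = 16.68 mg/L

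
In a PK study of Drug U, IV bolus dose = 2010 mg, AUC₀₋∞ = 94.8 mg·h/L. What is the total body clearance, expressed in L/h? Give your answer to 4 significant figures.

CL = Dose / AUC = 2010 / 94.8 = 21.20 L/h

21.20 L/h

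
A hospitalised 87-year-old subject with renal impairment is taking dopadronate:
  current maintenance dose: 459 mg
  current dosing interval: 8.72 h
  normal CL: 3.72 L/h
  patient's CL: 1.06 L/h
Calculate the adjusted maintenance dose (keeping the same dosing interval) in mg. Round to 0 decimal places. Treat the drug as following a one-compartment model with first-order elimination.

To keep the same average steady-state level, dosing rate must scale with clearance.
CL ratio = 1.06 / 3.72 = 0.2849
New dose (same interval) = 459 × 0.2849 = 130.8 mg

131 mg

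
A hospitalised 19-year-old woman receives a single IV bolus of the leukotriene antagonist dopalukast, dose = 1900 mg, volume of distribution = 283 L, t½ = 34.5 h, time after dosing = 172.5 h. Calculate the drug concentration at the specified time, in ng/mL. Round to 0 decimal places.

210 ng/mL

C₀ = Dose / Vd = 1900 / 283 = 6.714 mg/L
k = ln2 / t½ = 0.693147 / 34.5 = 0.02009 h⁻¹
t / t½ = 172.5 / 34.5 = 5 half-lives
C = C₀ × (1/2)^5 = 6.714 × 0.03125 = 0.2098 mg/L
Convert: 0.2098 mg/L × 1000 = 209.8 ng/mL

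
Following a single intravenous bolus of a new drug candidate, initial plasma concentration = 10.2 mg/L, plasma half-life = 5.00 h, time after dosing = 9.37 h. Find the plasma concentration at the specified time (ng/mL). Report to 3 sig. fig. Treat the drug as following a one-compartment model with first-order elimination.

2780 ng/mL

k = ln2 / t½ = 0.693147 / 5.00 = 0.1386 h⁻¹
C = C₀ · e^(−k·t) = 10.20 × e^(−0.1386 × 9.37)
  = 10.20 × 0.2729 = 2.784 mg/L
Convert: 2.784 mg/L × 1000 = 2784 ng/mL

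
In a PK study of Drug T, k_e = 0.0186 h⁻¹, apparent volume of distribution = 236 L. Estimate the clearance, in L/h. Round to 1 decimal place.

CL = k × Vd = 0.0186 × 236 = 4.390 L/h

4.4 L/h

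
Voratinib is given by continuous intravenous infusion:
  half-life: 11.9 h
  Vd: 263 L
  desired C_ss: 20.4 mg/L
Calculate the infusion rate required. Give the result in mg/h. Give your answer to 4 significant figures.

312.5 mg/h

k = ln2 / t½ = 0.693147 / 11.9 = 0.05825 h⁻¹
CL = k × Vd = 0.05825 × 263 = 15.32 L/h
At steady state, infusion rate R₀ = Css × CL = 20.4 × 15.32 = 312.5 mg/h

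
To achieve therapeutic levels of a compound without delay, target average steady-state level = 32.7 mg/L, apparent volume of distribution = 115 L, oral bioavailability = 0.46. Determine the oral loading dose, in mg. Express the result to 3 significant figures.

LD = Css × Vd / F = 32.7 × 115 / 0.46 = 8175 mg

8180 mg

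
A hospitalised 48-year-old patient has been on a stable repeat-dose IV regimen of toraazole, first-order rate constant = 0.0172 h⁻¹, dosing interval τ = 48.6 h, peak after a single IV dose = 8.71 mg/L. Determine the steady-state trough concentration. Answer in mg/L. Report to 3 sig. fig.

e^(−kτ) = e^(−0.01720 × 48.6) = 0.4335
Accumulation ratio R = 1 / (1 − e^(−kτ)) = 1 / (1 − 0.4335) = 1.765
Steady-state trough = C₀ × R × e^(−kτ) = 8.71 × 1.765 × 0.4335 = 6.664 mg/L

6.66 mg/L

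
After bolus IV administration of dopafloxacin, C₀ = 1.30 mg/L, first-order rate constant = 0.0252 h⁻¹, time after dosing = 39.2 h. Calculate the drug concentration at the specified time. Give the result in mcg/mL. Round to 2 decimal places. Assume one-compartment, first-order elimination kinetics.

C = C₀ · e^(−k·t) = 1.300 × e^(−0.02520 × 39.2)
  = 1.300 × 0.3724 = 0.4841 mg/L
(0.4841 mg/L = 0.4841 mcg/mL)

0.48 mcg/mL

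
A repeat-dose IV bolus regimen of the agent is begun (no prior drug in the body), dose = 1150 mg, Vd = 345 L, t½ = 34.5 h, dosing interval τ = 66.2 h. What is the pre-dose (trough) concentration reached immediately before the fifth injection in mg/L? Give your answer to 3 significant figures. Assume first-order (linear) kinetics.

1.19 mg/L

C₀ per dose = Dose / Vd = 1150 / 345 = 3.333 mg/L
k = ln2 / t½ = 0.693147 / 34.5 = 0.02009 h⁻¹
Fraction remaining after one interval: r = e^(−kτ) = e^(−0.02009 × 66.2) = 0.2645
Before dose 5, 4 doses have been given (aged 1τ, 2τ, 3τ, 4τ).
C_trough = C₀ × (r + r² + … + r^4) = C₀ × r(1−r^4)/(1−r)
        = 3.333 × 0.2645 × (1 − 0.004894) / (1 − 0.2645) = 1.193 mg/L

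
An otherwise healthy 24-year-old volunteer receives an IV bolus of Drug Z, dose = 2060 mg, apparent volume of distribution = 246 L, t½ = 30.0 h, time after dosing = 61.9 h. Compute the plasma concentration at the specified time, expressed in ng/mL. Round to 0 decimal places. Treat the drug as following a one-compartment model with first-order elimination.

C₀ = Dose / Vd = 2060 / 246 = 8.374 mg/L
k = ln2 / t½ = 0.693147 / 30.0 = 0.02310 h⁻¹
C = C₀ · e^(−k·t) = 8.374 × e^(−0.02310 × 61.9)
  = 8.374 × 0.2393 = 2.004 mg/L
Convert: 2.004 mg/L × 1000 = 2004 ng/mL

2004 ng/mL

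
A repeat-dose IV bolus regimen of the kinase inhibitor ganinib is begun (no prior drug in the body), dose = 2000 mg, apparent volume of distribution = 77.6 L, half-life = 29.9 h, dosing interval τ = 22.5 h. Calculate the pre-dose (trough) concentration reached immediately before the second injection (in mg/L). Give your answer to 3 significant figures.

15.3 mg/L

C₀ per dose = Dose / Vd = 2000 / 77.6 = 25.77 mg/L
k = ln2 / t½ = 0.693147 / 29.9 = 0.02318 h⁻¹
Fraction remaining after one interval: r = e^(−kτ) = e^(−0.02318 × 22.5) = 0.5936
Before dose 2, 1 dose has been given (aged 1τ).
C_trough = C₀ × r = 25.77 × 0.5936 = 15.30 mg/L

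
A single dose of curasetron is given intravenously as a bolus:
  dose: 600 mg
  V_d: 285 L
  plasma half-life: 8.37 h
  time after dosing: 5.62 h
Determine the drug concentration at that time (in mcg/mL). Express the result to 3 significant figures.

1.32 mcg/mL

C₀ = Dose / Vd = 600.0 / 285 = 2.105 mg/L
k = ln2 / t½ = 0.693147 / 8.37 = 0.08281 h⁻¹
C = C₀ · e^(−k·t) = 2.105 × e^(−0.08281 × 5.62)
  = 2.105 × 0.6279 = 1.322 mg/L
(1.322 mg/L = 1.322 mcg/mL)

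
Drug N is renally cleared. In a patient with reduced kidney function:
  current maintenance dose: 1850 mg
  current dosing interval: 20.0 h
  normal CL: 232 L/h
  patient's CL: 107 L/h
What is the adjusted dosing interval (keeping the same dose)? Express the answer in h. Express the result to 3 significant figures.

To keep the same average steady-state level, dosing rate must scale with clearance.
CL ratio = 107 / 232 = 0.4612
New interval (same dose) = 20.0 / 0.4612 = 43.37 h

43.4 h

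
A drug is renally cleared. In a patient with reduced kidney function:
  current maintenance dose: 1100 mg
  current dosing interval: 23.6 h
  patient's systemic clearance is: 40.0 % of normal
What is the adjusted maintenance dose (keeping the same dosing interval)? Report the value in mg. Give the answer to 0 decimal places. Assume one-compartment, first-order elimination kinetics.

440 mg

To keep the same average steady-state level, dosing rate must scale with clearance.
CL ratio = 40.0 / 100 = 0.4000
New dose (same interval) = 1100 × 0.4000 = 440.0 mg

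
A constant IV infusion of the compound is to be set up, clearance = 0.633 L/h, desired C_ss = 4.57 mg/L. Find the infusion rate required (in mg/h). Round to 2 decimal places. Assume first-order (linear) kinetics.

2.89 mg/h

At steady state, infusion rate R₀ = Css × CL = 4.57 × 0.6330 = 2.893 mg/h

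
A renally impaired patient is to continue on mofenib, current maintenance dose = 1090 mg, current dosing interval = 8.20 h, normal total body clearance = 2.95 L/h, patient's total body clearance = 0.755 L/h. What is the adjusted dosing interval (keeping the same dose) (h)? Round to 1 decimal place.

To keep the same average steady-state level, dosing rate must scale with clearance.
CL ratio = 0.755 / 2.95 = 0.2559
New interval (same dose) = 8.20 / 0.2559 = 32.04 h

32.0 h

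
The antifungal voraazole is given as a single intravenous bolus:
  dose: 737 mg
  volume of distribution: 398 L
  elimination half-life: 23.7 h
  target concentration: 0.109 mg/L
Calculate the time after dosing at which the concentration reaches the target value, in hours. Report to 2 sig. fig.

C₀ = Dose / Vd = 737.0 / 398 = 1.852 mg/L
k = ln2 / t½ = 0.693147 / 23.7 = 0.02925 h⁻¹
t = ln(C₀ / C) / k = ln(1.852 / 0.109) / 0.02925
  = ln(16.99) / 0.02925 = 2.833 / 0.02925 = 96.85 h

97 h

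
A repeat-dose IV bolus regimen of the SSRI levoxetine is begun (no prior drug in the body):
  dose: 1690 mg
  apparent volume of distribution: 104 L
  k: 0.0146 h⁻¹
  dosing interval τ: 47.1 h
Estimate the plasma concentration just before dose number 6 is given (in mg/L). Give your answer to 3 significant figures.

C₀ per dose = Dose / Vd = 1690 / 104 = 16.25 mg/L
Fraction remaining after one interval: r = e^(−kτ) = e^(−0.01460 × 47.1) = 0.5028
Before dose 6, 5 doses have been given (aged 1τ, 2τ, 3τ, 4τ, 5τ).
C_trough = C₀ × (r + r² + … + r^5) = C₀ × r(1−r^5)/(1−r)
        = 16.25 × 0.5028 × (1 − 0.03213) / (1 − 0.5028) = 15.91 mg/L

15.9 mg/L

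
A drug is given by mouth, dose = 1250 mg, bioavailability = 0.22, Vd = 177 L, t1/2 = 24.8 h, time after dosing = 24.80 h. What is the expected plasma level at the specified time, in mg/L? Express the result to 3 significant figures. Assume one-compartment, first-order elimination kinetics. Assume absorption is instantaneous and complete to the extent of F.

Amount reaching circulation = F × Dose = 0.22 × 1250 = 275.0 mg
C₀ = F·Dose / Vd = 275.0 / 177 = 1.554 mg/L
k = ln2 / t½ = 0.693147 / 24.8 = 0.02795 h⁻¹
t / t½ = 24.80 / 24.8 = 1 half-lives
C = C₀ × (1/2)^1 = 1.554 × 0.5000 = 0.7770 mg/L

0.777 mg/L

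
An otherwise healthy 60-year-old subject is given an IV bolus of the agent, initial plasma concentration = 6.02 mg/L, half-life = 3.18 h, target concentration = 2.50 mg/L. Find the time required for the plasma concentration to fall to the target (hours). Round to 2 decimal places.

k = ln2 / t½ = 0.693147 / 3.18 = 0.2180 h⁻¹
t = ln(C₀ / C) / k = ln(6.020 / 2.50) / 0.2180
  = ln(2.408) / 0.2180 = 0.8788 / 0.2180 = 4.031 h

4.03 h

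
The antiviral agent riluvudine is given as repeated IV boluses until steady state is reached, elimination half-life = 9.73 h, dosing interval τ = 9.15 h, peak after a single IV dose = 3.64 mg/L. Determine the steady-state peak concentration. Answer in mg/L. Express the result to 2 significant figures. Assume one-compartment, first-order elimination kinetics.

7.6 mg/L

k = ln2 / t½ = 0.693147 / 9.73 = 0.07124 h⁻¹
e^(−kτ) = e^(−0.07124 × 9.15) = 0.5211
Accumulation ratio R = 1 / (1 − e^(−kτ)) = 1 / (1 − 0.5211) = 2.088
Steady-state peak = C₀ × R = 3.64 × 2.088 = 7.600 mg/L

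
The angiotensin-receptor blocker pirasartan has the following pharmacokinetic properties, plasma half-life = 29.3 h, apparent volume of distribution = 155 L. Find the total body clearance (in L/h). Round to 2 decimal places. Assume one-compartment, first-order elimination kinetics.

k = ln2 / t½ = 0.693147 / 29.3 = 0.02366 h⁻¹
CL = k × Vd = 0.02366 × 155 = 3.667 L/h

3.67 L/h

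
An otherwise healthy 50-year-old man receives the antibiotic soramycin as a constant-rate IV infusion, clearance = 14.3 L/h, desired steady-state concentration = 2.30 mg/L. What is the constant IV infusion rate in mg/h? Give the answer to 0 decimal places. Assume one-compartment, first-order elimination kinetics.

At steady state, infusion rate R₀ = Css × CL = 2.30 × 14.30 = 32.89 mg/h

33 mg/h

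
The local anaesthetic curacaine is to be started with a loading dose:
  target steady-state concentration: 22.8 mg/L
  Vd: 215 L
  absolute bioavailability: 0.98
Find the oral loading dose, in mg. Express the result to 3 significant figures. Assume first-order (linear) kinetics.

LD = Css × Vd / F = 22.8 × 215 / 0.98 = 5002 mg

5000 mg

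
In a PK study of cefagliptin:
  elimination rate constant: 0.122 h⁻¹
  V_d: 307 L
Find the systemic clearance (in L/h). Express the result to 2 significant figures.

37 L/h

CL = k × Vd = 0.122 × 307 = 37.45 L/h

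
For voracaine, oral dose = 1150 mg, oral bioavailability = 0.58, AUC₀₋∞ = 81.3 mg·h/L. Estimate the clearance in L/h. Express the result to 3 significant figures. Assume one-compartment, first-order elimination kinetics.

CL = F·Dose / AUC = 0.58 × 1150 / 81.3 = 8.204 L/h

8.20 L/h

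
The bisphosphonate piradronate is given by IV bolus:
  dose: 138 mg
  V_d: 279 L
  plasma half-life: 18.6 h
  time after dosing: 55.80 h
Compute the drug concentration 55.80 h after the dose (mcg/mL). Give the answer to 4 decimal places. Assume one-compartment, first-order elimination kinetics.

0.0618 mcg/mL

C₀ = Dose / Vd = 138.0 / 279 = 0.4946 mg/L
k = ln2 / t½ = 0.693147 / 18.6 = 0.03727 h⁻¹
t / t½ = 55.80 / 18.6 = 3 half-lives
C = C₀ × (1/2)^3 = 0.4946 × 0.1250 = 0.06183 mg/L
(0.06183 mg/L = 0.06183 mcg/mL)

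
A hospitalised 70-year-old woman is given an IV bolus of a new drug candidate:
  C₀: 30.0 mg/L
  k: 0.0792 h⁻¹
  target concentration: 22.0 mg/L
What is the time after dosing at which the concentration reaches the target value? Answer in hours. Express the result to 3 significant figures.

t = ln(C₀ / C) / k = ln(30.00 / 22.0) / 0.07920
  = ln(1.364) / 0.07920 = 0.3104 / 0.07920 = 3.919 h

3.92 h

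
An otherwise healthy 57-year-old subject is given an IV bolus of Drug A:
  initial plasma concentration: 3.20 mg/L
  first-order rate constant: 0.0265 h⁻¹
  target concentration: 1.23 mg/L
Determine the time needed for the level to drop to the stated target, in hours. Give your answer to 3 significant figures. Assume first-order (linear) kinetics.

t = ln(C₀ / C) / k = ln(3.200 / 1.23) / 0.02650
  = ln(2.602) / 0.02650 = 0.9563 / 0.02650 = 36.09 h

36.1 h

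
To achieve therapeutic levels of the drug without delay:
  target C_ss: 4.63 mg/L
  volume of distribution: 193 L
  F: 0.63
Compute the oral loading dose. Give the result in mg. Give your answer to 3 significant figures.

1420 mg

LD = Css × Vd / F = 4.63 × 193 / 0.63 = 1418 mg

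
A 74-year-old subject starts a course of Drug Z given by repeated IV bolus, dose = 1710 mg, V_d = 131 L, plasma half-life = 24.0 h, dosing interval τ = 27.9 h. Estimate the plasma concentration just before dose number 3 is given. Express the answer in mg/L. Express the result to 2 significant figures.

C₀ per dose = Dose / Vd = 1710 / 131 = 13.05 mg/L
k = ln2 / t½ = 0.693147 / 24.0 = 0.02888 h⁻¹
Fraction remaining after one interval: r = e^(−kτ) = e^(−0.02888 × 27.9) = 0.4468
Before dose 3, 2 doses have been given (aged 1τ, 2τ).
C_trough = C₀ × (r + r²) = 13.05 × (0.4468 + 0.1996) = 8.436 mg/L

8.4 mg/L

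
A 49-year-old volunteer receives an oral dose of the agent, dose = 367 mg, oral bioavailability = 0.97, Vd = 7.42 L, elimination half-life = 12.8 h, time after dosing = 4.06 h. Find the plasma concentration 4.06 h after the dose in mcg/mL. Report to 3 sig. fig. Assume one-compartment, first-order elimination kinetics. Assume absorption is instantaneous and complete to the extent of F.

38.5 mcg/mL

Amount reaching circulation = F × Dose = 0.97 × 367.0 = 356.0 mg
C₀ = F·Dose / Vd = 356.0 / 7.42 = 47.98 mg/L
k = ln2 / t½ = 0.693147 / 12.8 = 0.05415 h⁻¹
C = C₀ · e^(−k·t) = 47.98 × e^(−0.05415 × 4.06)
  = 47.98 × 0.8026 = 38.51 mg/L
(38.51 mg/L = 38.51 mcg/mL)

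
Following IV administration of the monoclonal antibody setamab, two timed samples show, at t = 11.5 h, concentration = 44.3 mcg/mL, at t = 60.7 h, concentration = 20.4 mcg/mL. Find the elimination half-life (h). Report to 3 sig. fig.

44.0 h

k = ln(C₁/C₂) / (t₂ − t₁) = ln(44.3/20.4) / (60.7 − 11.5)
  = 0.7754 / 49.20 = 0.01576 h⁻¹
t½ = ln2 / k = 0.693147 / 0.01576 = 43.98 h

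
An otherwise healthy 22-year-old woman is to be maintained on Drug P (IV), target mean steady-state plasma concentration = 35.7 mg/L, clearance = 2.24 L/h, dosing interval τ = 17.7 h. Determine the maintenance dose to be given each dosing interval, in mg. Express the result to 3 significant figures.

At steady state, Dose/τ = Css × CL.
Dose = Css × CL × τ = 35.7 × 2.240 × 17.7 = 1415 mg

1420 mg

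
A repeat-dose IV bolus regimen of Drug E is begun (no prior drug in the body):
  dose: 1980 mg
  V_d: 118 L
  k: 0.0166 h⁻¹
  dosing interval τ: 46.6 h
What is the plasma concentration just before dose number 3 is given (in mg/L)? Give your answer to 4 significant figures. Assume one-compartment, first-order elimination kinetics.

11.31 mg/L

C₀ per dose = Dose / Vd = 1980 / 118 = 16.78 mg/L
Fraction remaining after one interval: r = e^(−kτ) = e^(−0.01660 × 46.6) = 0.4614
Before dose 3, 2 doses have been given (aged 1τ, 2τ).
C_trough = C₀ × (r + r²) = 16.78 × (0.4614 + 0.2129) = 11.31 mg/L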